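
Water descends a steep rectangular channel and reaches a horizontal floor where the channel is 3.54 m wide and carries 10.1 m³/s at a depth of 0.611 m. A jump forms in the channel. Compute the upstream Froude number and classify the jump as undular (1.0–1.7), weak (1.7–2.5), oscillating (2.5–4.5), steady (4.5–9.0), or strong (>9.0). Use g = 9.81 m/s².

Fr₁ = 1.91; weak jump

q = Q/b = 10.1/3.54 = 2.85 m²/s; V₁ = q/y₁ = 4.67 m/s. Fr₁ = V₁/√(g·y₁) = 1.91.
Fr₁ = 1.91 lies in the weak range.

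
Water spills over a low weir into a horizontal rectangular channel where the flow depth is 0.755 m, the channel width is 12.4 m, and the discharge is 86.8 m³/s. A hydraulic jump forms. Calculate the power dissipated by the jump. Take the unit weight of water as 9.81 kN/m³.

P = 1383 kW

q = Q/b = 86.8/12.4 = 7.00 m²/s; V₁ = q/y₁ = 9.27 m/s. Fr₁ = V₁/√(g·y₁) = 3.41.
From the momentum equation for a rectangular channel, y₂/y₁ = ½[√(1 + 8Fr₁²) − 1] = ½[√93.85 − 1] = 4.34.
y₂ = 4.34 × 0.755 = 3.28 m.
Head loss: ΔE = (y₂ − y₁)³/(4y₁y₂) = (3.28 − 0.755)³/(4×0.755×3.28) = 16.1/9.90 = 1.62 m.
P = γ·Q·ΔE = 9.81 × 86.8 × 1.62 = 1383 kW.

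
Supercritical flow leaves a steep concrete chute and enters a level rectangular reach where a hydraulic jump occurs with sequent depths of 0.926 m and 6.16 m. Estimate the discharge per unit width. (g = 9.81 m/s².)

For a rectangular channel the momentum equation gives q² = ½·g·y₁·y₂·(y₁ + y₂) = ½×9.81×0.926×6.16×7.09 = 198.
q = √198 = 14.1 m²/s.

q = 14.1 m²/s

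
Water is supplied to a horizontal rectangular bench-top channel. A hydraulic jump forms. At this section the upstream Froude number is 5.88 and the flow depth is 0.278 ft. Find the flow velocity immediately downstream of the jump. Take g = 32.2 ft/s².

Fr₁ = 5.88 (given).
Conjugate-depth relation: y₂/y₁ = ½[√(1 + 8Fr₁²) − 1] = ½[√277.6 − 1] = 7.83.
y₂ = 7.83 × 0.278 = 2.18 ft.
V₁ = Fr₁·√(g·y₁) = 5.88×√(32.2×0.278) = 17.6 ft/s; q = V₁·y₁ = 4.89 ft²/s.
V₂ = q/y₂ = 4.89/2.18 = 2.25 ft/s.

V₂ = 2.25 ft/s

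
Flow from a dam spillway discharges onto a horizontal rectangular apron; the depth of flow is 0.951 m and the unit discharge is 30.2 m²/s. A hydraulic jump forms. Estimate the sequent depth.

V₁ = q/y₁ = 30.2/0.951 = 31.8 m/s. Fr₁ = V₁/√(g·y₁) = 31.8/√(9.81×0.951) = 10.4.
By Bélanger, y₂/y₁ = ½[√(1 + 8Fr₁²) − 1] = ½[√865.8 − 1] = 14.2.
y₂ = 14.2 × 0.951 = 13.5 m.

y₂ = 13.5 m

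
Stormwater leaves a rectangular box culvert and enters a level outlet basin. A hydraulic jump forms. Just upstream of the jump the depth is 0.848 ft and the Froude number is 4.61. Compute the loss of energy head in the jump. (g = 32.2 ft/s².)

ΔE = 4.49 ft

Fr₁ = 4.61 (given).
Sequent-depth ratio: y₂/y₁ = ½[√(1 + 8Fr₁²) − 1] = ½[√171.0 − 1] = 6.04.
y₂ = 6.04 × 0.848 = 5.12 ft.
Head loss: ΔE = (y₂ − y₁)³/(4y₁y₂) = (5.12 − 0.848)³/(4×0.848×5.12) = 78.0/17.4 = 4.49 ft.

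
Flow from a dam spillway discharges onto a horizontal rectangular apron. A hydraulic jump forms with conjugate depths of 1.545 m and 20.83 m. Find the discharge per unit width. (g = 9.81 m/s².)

q = 59.43 m²/s

For a rectangular channel the momentum equation gives q² = ½·g·y₁·y₂·(y₁ + y₂) = ½×9.81×1.545×20.83×22.38 = 3532.
q = √3532 = 59.43 m²/s.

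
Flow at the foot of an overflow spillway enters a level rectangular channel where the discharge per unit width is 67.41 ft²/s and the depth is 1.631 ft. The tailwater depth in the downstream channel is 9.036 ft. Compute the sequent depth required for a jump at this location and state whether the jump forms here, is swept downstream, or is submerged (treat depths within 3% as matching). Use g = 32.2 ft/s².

y₂ = 12.36 ft; the jump is swept downstream

V₁ = q/y₁ = 67.41/1.631 = 41.33 ft/s. Fr₁ = V₁/√(g·y₁) = 41.33/√(32.2×1.631) = 5.703.
Conjugate-depth relation: y₂/y₁ = ½[√(1 + 8Fr₁²) − 1] = ½[√261.21 − 1] = 7.581.
y₂ = 7.581 × 1.631 = 12.36 ft.
Tailwater y_tw = 9.036 ft: y_tw < y₂, so the jump is swept downstream.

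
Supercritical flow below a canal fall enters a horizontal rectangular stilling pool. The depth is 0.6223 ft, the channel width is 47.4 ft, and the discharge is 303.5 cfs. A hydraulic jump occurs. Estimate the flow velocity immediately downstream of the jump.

q = Q/b = 303.5/47.4 = 6.403 ft²/s; V₁ = q/y₁ = 10.29 ft/s. Fr₁ = V₁/√(g·y₁) = 2.299.
From the momentum equation for a rectangular channel, y₂/y₁ = ½[√(1 + 8Fr₁²) − 1] = ½[√43.266 − 1] = 2.789.
y₂ = 2.789 × 0.6223 = 1.736 ft.
V₂ = q/y₂ = 6.403/1.736 = 3.689 ft/s.

V₂ = 3.689 ft/s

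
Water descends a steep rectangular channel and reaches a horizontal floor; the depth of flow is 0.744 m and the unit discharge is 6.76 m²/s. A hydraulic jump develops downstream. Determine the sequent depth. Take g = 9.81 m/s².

y₂ = 3.19 m

V₁ = q/y₁ = 6.76/0.744 = 9.09 m/s. Fr₁ = V₁/√(g·y₁) = 9.09/√(9.81×0.744) = 3.36.
By Bélanger, y₂/y₁ = ½[√(1 + 8Fr₁²) − 1] = ½[√91.49 − 1] = 4.28.
y₂ = 4.28 × 0.744 = 3.19 m.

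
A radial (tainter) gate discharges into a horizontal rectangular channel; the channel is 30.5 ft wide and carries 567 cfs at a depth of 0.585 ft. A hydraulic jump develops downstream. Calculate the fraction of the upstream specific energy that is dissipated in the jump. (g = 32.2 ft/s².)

ΔE/E₁ = 0.635 (63.5%)

q = Q/b = 567/30.5 = 18.6 ft²/s; V₁ = q/y₁ = 31.8 ft/s. Fr₁ = V₁/√(g·y₁) = 7.32.
Bélanger equation: y₂/y₁ = ½[√(1 + 8Fr₁²) − 1] = ½[√429.9 − 1] = 9.87.
y₂ = 9.87 × 0.585 = 5.77 ft.
E₁ = y₁ + V₁²/2g = 16.3 ft. ΔE = (y₂ − y₁)³/(4y₁y₂) = 10.3 ft. ΔE/E₁ = 10.3/16.3 = 0.635.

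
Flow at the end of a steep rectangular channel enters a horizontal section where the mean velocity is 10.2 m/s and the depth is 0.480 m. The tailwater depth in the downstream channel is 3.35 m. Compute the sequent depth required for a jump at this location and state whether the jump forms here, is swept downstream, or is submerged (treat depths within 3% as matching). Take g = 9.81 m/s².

Fr₁ = V₁/√(g·y₁) = 10.2/√(9.81×0.480) = 4.70.
By Bélanger, y₂/y₁ = ½[√(1 + 8Fr₁²) − 1] = ½[√177.8 − 1] = 6.17.
y₂ = 6.17 × 0.480 = 2.96 m.
Tailwater y_tw = 3.35 m: y_tw > y₂, so the jump is submerged.

y₂ = 2.96 m; the jump is submerged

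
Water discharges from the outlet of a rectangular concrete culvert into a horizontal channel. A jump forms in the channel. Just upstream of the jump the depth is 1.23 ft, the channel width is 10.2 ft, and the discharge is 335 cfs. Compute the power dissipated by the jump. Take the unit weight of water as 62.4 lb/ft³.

q = Q/b = 335/10.2 = 32.8 ft²/s; V₁ = q/y₁ = 26.7 ft/s. Fr₁ = V₁/√(g·y₁) = 4.24.
From the momentum equation for a rectangular channel, y₂/y₁ = ½[√(1 + 8Fr₁²) − 1] = ½[√145.0 − 1] = 5.52.
y₂ = 5.52 × 1.23 = 6.79 ft.
Head loss: ΔE = (y₂ − y₁)³/(4y₁y₂) = (6.79 − 1.23)³/(4×1.23×6.79) = 172/33.4 = 5.15 ft.
P = γ·Q·ΔE/550 = 62.4 × 335 × 5.15 / 550 = 196 hp.

P = 196 hp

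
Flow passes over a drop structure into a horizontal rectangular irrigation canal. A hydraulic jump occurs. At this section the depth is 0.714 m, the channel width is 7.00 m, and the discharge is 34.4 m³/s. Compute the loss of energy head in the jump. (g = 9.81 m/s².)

q = Q/b = 34.4/7.00 = 4.91 m²/s; V₁ = q/y₁ = 6.88 m/s. Fr₁ = V₁/√(g·y₁) = 2.60.
Sequent-depth ratio: y₂/y₁ = ½[√(1 + 8Fr₁²) − 1] = ½[√55.11 − 1] = 3.21.
y₂ = 3.21 × 0.714 = 2.29 m.
Head loss: ΔE = (y₂ − y₁)³/(4y₁y₂) = (2.29 − 0.714)³/(4×0.714×2.29) = 3.94/6.55 = 0.601 m.

ΔE = 0.601 m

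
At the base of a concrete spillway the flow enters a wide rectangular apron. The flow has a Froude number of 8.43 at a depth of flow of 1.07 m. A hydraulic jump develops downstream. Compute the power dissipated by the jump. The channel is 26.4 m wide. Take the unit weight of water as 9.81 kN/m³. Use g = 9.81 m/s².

P = 201067 kW

Fr₁ = 8.43 (given).
From the momentum equation for a rectangular channel, y₂/y₁ = ½[√(1 + 8Fr₁²) − 1] = ½[√569.5 − 1] = 11.4.
y₂ = 11.4 × 1.07 = 12.2 m.
V₁ = Fr₁·√(g·y₁) = 8.43×√(9.81×1.07) = 27.3 m/s; q = V₁·y₁ = 29.2 m²/s. V₂ = q/y₂ = 29.2/12.2 = 2.39 m/s. E₁ = y₁ + V₁²/2g = 39.1 m; E₂ = y₂ + V₂²/2g = 12.5 m. ΔE = E₁ − E₂ = 26.6 m.
Q = q·b = 29.2 × 26.4 = 772 m³/s. P = γ·Q·ΔE = 9.81 × 772 × 26.6 = 201067 kW.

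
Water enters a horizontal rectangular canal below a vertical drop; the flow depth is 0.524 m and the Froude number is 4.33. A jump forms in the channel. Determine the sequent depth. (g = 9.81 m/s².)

y₂ = 2.96 m

Fr₁ = 4.33 (given).
Conjugate-depth relation: y₂/y₁ = ½[√(1 + 8Fr₁²) − 1] = ½[√151.0 − 1] = 5.64.
y₂ = 5.64 × 0.524 = 2.96 m.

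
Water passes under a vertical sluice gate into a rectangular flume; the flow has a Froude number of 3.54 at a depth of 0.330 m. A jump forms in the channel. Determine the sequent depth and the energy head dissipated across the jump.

y₂ = 1.50 m; ΔE = 0.802 m

Fr₁ = 3.54 (given).
Bélanger equation: y₂/y₁ = ½[√(1 + 8Fr₁²) − 1] = ½[√101.3 − 1] = 4.53.
y₂ = 4.53 × 0.330 = 1.50 m.
Head loss: ΔE = (y₂ − y₁)³/(4y₁y₂) = (1.50 − 0.330)³/(4×0.330×1.50) = 1.58/1.97 = 0.802 m.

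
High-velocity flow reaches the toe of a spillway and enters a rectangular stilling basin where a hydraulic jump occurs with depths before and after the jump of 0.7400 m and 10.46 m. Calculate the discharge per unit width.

For a rectangular channel the momentum equation gives q² = ½·g·y₁·y₂·(y₁ + y₂) = ½×9.81×0.7400×10.46×11.20 = 425.2.
q = √425.2 = 20.62 m²/s.

q = 20.62 m²/s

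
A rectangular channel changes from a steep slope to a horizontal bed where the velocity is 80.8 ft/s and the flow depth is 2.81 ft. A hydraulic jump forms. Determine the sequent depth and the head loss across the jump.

y₂ = 32.4 ft; ΔE = 71.0 ft

Fr₁ = V₁/√(g·y₁) = 80.8/√(32.2×2.81) = 8.49.
By Bélanger, y₂/y₁ = ½[√(1 + 8Fr₁²) − 1] = ½[√578.2 − 1] = 11.5.
y₂ = 11.5 × 2.81 = 32.4 ft.
q = V₁·y₁ = 80.8 × 2.81 = 227 ft²/s. V₂ = q/y₂ = 227/32.4 = 7.01 ft/s. E₁ = y₁ + V₁²/2g = 104 ft; E₂ = y₂ + V₂²/2g = 33.1 ft. ΔE = E₁ − E₂ = 71.0 ft.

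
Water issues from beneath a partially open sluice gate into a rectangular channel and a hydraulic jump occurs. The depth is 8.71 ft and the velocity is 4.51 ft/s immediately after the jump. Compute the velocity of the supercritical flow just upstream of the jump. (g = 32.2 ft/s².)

V₁ = 35.1 ft/s

Fr₂ = V₂/√(g·y₂) = 4.51/√(32.2×8.71) = 0.269.
The Bélanger relation is symmetric: y₁/y₂ = ½[√(1 + 8Fr₂²) − 1] = ½[√1.580 − 1] = 0.129.
y₁ = 0.129 × 8.71 = 1.12 ft.
V₁ = q/y₁ = 39.3/1.12 = 35.1 ft/s.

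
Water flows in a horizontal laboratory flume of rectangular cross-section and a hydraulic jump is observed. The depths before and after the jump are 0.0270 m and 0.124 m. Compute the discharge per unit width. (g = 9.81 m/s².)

q = 0.0498 m²/s

For a rectangular channel the momentum equation gives q² = ½·g·y₁·y₂·(y₁ + y₂) = ½×9.81×0.0270×0.124×0.151 = 0.00248.
q = √0.00248 = 0.0498 m²/s.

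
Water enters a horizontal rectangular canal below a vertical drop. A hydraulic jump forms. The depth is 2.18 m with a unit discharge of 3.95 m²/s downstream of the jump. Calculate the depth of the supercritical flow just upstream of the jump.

y₁ = 0.537 m

V₂ = q/y₂ = 3.95/2.18 = 1.81 m/s; Fr₂ = V₂/√(g·y₂) = 0.392.
Applying the sequent-depth relation in reverse, y₁/y₂ = ½[√(1 + 8Fr₂²) − 1] = ½[√2.228 − 1] = 0.246.
y₁ = 0.246 × 2.18 = 0.537 m.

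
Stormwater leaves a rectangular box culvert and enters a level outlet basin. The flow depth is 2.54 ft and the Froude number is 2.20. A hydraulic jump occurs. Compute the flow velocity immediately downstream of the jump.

Fr₁ = 2.20 (given).
Bélanger equation: y₂/y₁ = ½[√(1 + 8Fr₁²) − 1] = ½[√39.72 − 1] = 2.65.
y₂ = 2.65 × 2.54 = 6.73 ft.
V₁ = Fr₁·√(g·y₁) = 2.20×√(32.2×2.54) = 19.9 ft/s; q = V₁·y₁ = 50.5 ft²/s.
V₂ = q/y₂ = 50.5/6.73 = 7.50 ft/s.

V₂ = 7.50 ft/s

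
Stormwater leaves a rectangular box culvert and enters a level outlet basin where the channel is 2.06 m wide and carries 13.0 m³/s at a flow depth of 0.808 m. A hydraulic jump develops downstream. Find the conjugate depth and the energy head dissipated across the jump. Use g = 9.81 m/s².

q = Q/b = 13.0/2.06 = 6.31 m²/s; V₁ = q/y₁ = 7.81 m/s. Fr₁ = V₁/√(g·y₁) = 2.77.
Sequent-depth ratio: y₂/y₁ = ½[√(1 + 8Fr₁²) − 1] = ½[√62.57 − 1] = 3.45.
y₂ = 3.45 × 0.808 = 2.79 m.
Head loss: ΔE = (y₂ − y₁)³/(4y₁y₂) = (2.79 − 0.808)³/(4×0.808×2.79) = 7.80/9.02 = 0.865 m.

y₂ = 2.79 m; ΔE = 0.865 m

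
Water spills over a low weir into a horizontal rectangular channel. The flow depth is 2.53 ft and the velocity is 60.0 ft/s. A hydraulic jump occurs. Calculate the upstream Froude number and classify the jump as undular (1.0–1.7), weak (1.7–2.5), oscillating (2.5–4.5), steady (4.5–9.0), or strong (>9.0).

Fr₁ = 6.65; steady jump

Fr₁ = V₁/√(g·y₁) = 60.0/√(32.2×2.53) = 6.65.
Fr₁ = 6.65 lies in the steady range.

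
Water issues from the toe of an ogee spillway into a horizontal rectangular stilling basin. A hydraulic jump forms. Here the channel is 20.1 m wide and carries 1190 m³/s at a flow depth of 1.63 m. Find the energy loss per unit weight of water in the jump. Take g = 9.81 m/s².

ΔE = 48.3 m

q = Q/b = 1190/20.1 = 59.2 m²/s; V₁ = q/y₁ = 36.3 m/s. Fr₁ = V₁/√(g·y₁) = 9.08.
Bélanger equation: y₂/y₁ = ½[√(1 + 8Fr₁²) − 1] = ½[√661.0 − 1] = 12.4.
y₂ = 12.4 × 1.63 = 20.1 m.
V₂ = q/y₂ = 59.2/20.1 = 2.94 m/s. E₁ = y₁ + V₁²/2g = 68.9 m; E₂ = y₂ + V₂²/2g = 20.6 m. ΔE = E₁ − E₂ = 48.3 m.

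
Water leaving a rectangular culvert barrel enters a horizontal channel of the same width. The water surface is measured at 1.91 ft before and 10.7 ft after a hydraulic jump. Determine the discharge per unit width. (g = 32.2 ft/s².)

q = 64.4 ft²/s

For a rectangular channel the momentum equation gives q² = ½·g·y₁·y₂·(y₁ + y₂) = ½×32.2×1.91×10.7×12.6 = 4149.
q = √4149 = 64.4 ft²/s.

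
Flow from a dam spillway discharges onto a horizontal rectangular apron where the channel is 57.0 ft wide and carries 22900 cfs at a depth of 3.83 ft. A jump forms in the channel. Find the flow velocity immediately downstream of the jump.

V₂ = 8.15 ft/s

q = Q/b = 22900/57.0 = 402 ft²/s; V₁ = q/y₁ = 105 ft/s. Fr₁ = V₁/√(g·y₁) = 9.45.
Sequent-depth ratio: y₂/y₁ = ½[√(1 + 8Fr₁²) − 1] = ½[√714.8 − 1] = 12.9.
y₂ = 12.9 × 3.83 = 49.3 ft.
V₂ = q/y₂ = 402/49.3 = 8.15 ft/s.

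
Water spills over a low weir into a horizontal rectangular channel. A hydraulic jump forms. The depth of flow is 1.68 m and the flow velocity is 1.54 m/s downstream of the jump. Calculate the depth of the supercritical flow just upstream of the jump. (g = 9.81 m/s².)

y₁ = 0.392 m

Fr₂ = V₂/√(g·y₂) = 1.54/√(9.81×1.68) = 0.379.
The Bélanger relation is symmetric: y₁/y₂ = ½[√(1 + 8Fr₂²) − 1] = ½[√2.151 − 1] = 0.233.
y₁ = 0.233 × 1.68 = 0.392 m.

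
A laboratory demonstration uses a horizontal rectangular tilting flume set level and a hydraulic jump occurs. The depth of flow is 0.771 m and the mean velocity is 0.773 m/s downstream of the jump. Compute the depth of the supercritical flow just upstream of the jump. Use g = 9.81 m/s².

y₁ = 0.107 m

Fr₂ = V₂/√(g·y₂) = 0.773/√(9.81×0.771) = 0.281.
Since the conjugate-depth ratio holds either way, y₁/y₂ = ½[√(1 + 8Fr₂²) − 1] = ½[√1.632 − 1] = 0.139.
y₁ = 0.139 × 0.771 = 0.107 m.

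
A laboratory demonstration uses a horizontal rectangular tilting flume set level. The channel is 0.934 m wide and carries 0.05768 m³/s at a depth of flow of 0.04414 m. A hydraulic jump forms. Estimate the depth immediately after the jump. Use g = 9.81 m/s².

q = Q/b = 0.05768/0.934 = 0.06176 m²/s; V₁ = q/y₁ = 1.399 m/s. Fr₁ = V₁/√(g·y₁) = 2.126.
Conjugate-depth relation: y₂/y₁ = ½[√(1 + 8Fr₁²) − 1] = ½[√37.164 − 1] = 2.548.
y₂ = 2.548 × 0.04414 = 0.1125 m.

y₂ = 0.1125 m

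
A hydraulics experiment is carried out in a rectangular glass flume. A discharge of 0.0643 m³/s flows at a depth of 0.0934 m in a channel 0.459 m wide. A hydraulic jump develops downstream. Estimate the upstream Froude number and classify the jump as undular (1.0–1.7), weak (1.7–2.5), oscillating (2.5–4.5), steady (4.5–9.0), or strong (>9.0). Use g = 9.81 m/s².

Fr₁ = 1.57; undular jump

q = Q/b = 0.0643/0.459 = 0.140 m²/s; V₁ = q/y₁ = 1.50 m/s. Fr₁ = V₁/√(g·y₁) = 1.57.
Fr₁ = 1.57 lies in the undular range.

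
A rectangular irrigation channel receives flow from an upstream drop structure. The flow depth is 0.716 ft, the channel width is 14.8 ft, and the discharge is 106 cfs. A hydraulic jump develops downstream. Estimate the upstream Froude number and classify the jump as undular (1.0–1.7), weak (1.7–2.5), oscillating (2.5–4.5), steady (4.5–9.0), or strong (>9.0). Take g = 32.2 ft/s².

q = Q/b = 106/14.8 = 7.16 ft²/s; V₁ = q/y₁ = 10.0 ft/s. Fr₁ = V₁/√(g·y₁) = 2.08.
Fr₁ = 2.08 lies in the weak range.

Fr₁ = 2.08; weak jump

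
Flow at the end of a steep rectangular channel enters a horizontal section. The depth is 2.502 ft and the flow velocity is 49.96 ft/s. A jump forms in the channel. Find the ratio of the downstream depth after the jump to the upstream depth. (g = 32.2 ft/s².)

Fr₁ = V₁/√(g·y₁) = 49.96/√(32.2×2.502) = 5.566.
Bélanger equation: y₂/y₁ = ½[√(1 + 8Fr₁²) − 1] = ½[√248.85 − 1] = 7.388.

y₂/y₁ = 7.388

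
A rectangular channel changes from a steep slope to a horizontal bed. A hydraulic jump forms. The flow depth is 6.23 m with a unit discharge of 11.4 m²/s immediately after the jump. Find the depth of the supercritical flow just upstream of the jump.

V₂ = q/y₂ = 11.4/6.23 = 1.83 m/s; Fr₂ = V₂/√(g·y₂) = 0.234.
From the momentum equation (using Fr₂), y₁/y₂ = ½[√(1 + 8Fr₂²) − 1] = ½[√1.438 − 1] = 0.0996.
y₁ = 0.0996 × 6.23 = 0.621 m.

y₁ = 0.621 m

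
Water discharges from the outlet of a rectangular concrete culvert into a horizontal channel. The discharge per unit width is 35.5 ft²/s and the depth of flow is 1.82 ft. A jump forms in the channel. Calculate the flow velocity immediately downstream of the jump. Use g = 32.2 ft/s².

V₁ = q/y₁ = 35.5/1.82 = 19.5 ft/s. Fr₁ = V₁/√(g·y₁) = 19.5/√(32.2×1.82) = 2.55.
By Bélanger, y₂/y₁ = ½[√(1 + 8Fr₁²) − 1] = ½[√52.94 − 1] = 3.14.
y₂ = 3.14 × 1.82 = 5.71 ft.
V₂ = q/y₂ = 35.5/5.71 = 6.22 ft/s.

V₂ = 6.22 ft/s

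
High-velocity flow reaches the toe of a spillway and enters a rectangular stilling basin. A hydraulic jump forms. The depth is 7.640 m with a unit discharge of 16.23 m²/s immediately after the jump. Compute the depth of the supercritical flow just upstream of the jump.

y₁ = 0.8299 m

V₂ = q/y₂ = 16.23/7.640 = 2.124 m/s; Fr₂ = V₂/√(g·y₂) = 0.2454.
From the momentum equation (using Fr₂), y₁/y₂ = ½[√(1 + 8Fr₂²) − 1] = ½[√1.4817 − 1] = 0.1086.
y₁ = 0.1086 × 7.640 = 0.8299 m.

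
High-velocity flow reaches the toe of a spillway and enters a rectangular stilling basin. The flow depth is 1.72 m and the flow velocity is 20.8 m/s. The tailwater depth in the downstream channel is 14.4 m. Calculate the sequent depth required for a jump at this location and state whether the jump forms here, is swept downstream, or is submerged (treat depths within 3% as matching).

Fr₁ = V₁/√(g·y₁) = 20.8/√(9.81×1.72) = 5.06.
From the momentum equation for a rectangular channel, y₂/y₁ = ½[√(1 + 8Fr₁²) − 1] = ½[√206.1 − 1] = 6.68.
y₂ = 6.68 × 1.72 = 11.5 m.
Tailwater y_tw = 14.4 m: y_tw > y₂, so the jump is submerged.

y₂ = 11.5 m; the jump is submerged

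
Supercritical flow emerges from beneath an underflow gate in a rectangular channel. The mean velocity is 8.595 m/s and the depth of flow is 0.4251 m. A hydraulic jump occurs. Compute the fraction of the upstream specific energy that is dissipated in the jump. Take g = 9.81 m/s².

ΔE/E₁ = 0.415 (41.5%)

Fr₁ = V₁/√(g·y₁) = 8.595/√(9.81×0.4251) = 4.209.
Sequent-depth ratio: y₂/y₁ = ½[√(1 + 8Fr₁²) − 1] = ½[√142.72 − 1] = 5.473.
y₂ = 5.473 × 0.4251 = 2.327 m.
E₁ = y₁ + V₁²/2g = 4.190 m. ΔE = (y₂ − y₁)³/(4y₁y₂) = 1.738 m. ΔE/E₁ = 1.738/4.190 = 0.415.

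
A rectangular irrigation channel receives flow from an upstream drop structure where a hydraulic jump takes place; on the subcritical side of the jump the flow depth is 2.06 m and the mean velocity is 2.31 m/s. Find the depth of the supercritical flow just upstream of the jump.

Fr₂ = V₂/√(g·y₂) = 2.31/√(9.81×2.06) = 0.514.
The Bélanger relation is symmetric: y₁/y₂ = ½[√(1 + 8Fr₂²) − 1] = ½[√3.112 − 1] = 0.382.
y₁ = 0.382 × 2.06 = 0.787 m.

y₁ = 0.787 m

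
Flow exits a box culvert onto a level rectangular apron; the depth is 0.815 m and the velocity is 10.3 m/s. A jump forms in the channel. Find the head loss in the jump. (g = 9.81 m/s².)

Fr₁ = V₁/√(g·y₁) = 10.3/√(9.81×0.815) = 3.64.
Conjugate-depth relation: y₂/y₁ = ½[√(1 + 8Fr₁²) − 1] = ½[√107.2 − 1] = 4.68.
y₂ = 4.68 × 0.815 = 3.81 m.
q = V₁·y₁ = 10.3 × 0.815 = 8.39 m²/s. V₂ = q/y₂ = 8.39/3.81 = 2.20 m/s. E₁ = y₁ + V₁²/2g = 6.22 m; E₂ = y₂ + V₂²/2g = 4.06 m. ΔE = E₁ − E₂ = 2.16 m.

ΔE = 2.16 m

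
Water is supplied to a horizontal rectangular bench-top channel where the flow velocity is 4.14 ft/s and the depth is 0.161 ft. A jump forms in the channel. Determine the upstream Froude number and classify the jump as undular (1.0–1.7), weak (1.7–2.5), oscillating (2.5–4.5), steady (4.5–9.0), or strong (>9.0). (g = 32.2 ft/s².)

Fr₁ = V₁/√(g·y₁) = 4.14/√(32.2×0.161) = 1.82.
Fr₁ = 1.82 lies in the weak range.

Fr₁ = 1.82; weak jump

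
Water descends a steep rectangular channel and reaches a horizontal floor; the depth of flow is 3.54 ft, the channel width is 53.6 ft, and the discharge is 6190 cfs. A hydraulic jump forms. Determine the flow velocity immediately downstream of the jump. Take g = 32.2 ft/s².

q = Q/b = 6190/53.6 = 115 ft²/s; V₁ = q/y₁ = 32.6 ft/s. Fr₁ = V₁/√(g·y₁) = 3.06.
From the momentum equation for a rectangular channel, y₂/y₁ = ½[√(1 + 8Fr₁²) − 1] = ½[√75.69 − 1] = 3.85.
y₂ = 3.85 × 3.54 = 13.6 ft.
V₂ = q/y₂ = 115/13.6 = 8.47 ft/s.

V₂ = 8.47 ft/s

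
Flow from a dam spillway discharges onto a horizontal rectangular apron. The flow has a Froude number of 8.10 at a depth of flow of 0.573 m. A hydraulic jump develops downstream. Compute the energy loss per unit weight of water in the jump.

Fr₁ = 8.10 (given).
Sequent-depth ratio: y₂/y₁ = ½[√(1 + 8Fr₁²) − 1] = ½[√525.9 − 1] = 11.0.
y₂ = 11.0 × 0.573 = 6.28 m.
Head loss: ΔE = (y₂ − y₁)³/(4y₁y₂) = (6.28 − 0.573)³/(4×0.573×6.28) = 186/14.4 = 12.9 m.

ΔE = 12.9 m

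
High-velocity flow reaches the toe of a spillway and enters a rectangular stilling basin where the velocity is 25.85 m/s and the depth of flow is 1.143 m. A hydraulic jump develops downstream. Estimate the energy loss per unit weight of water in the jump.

Fr₁ = V₁/√(g·y₁) = 25.85/√(9.81×1.143) = 7.720.
Sequent-depth ratio: y₂/y₁ = ½[√(1 + 8Fr₁²) − 1] = ½[√477.76 − 1] = 10.43.
y₂ = 10.43 × 1.143 = 11.92 m.
Head loss: ΔE = (y₂ − y₁)³/(4y₁y₂) = (11.92 − 1.143)³/(4×1.143×11.92) = 1252/54.50 = 22.97 m.

ΔE = 22.97 m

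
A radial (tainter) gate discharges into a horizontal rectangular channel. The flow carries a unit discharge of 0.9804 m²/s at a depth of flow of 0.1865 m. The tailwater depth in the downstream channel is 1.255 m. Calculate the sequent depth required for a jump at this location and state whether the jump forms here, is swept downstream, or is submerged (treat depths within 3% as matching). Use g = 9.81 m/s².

V₁ = q/y₁ = 0.9804/0.1865 = 5.257 m/s. Fr₁ = V₁/√(g·y₁) = 5.257/√(9.81×0.1865) = 3.886.
Conjugate-depth relation: y₂/y₁ = ½[√(1 + 8Fr₁²) − 1] = ½[√121.83 − 1] = 5.019.
y₂ = 5.019 × 0.1865 = 0.9360 m.
Tailwater y_tw = 1.255 m: y_tw > y₂, so the jump is submerged.

y₂ = 0.9360 m; the jump is submerged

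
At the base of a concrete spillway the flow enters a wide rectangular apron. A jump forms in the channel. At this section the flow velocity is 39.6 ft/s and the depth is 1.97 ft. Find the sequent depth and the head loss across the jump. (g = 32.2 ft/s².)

Fr₁ = V₁/√(g·y₁) = 39.6/√(32.2×1.97) = 4.97.
By Bélanger, y₂/y₁ = ½[√(1 + 8Fr₁²) − 1] = ½[√198.8 − 1] = 6.55.
y₂ = 6.55 × 1.97 = 12.9 ft.
q = V₁·y₁ = 39.6 × 1.97 = 78.0 ft²/s. V₂ = q/y₂ = 78.0/12.9 = 6.05 ft/s. E₁ = y₁ + V₁²/2g = 26.3 ft; E₂ = y₂ + V₂²/2g = 13.5 ft. ΔE = E₁ − E₂ = 12.9 ft.

y₂ = 12.9 ft; ΔE = 12.9 ft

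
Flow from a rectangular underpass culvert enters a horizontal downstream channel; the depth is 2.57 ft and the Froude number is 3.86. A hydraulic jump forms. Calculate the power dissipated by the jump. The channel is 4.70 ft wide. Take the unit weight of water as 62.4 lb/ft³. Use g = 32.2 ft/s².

P = 392 hp

Fr₁ = 3.86 (given).
Sequent-depth ratio: y₂/y₁ = ½[√(1 + 8Fr₁²) − 1] = ½[√120.2 − 1] = 4.98.
y₂ = 4.98 × 2.57 = 12.8 ft.
Head loss: ΔE = (y₂ − y₁)³/(4y₁y₂) = (12.8 − 2.57)³/(4×2.57×12.8) = 1072/132 = 8.14 ft.
V₁ = Fr₁·√(g·y₁) = 3.86×√(32.2×2.57) = 35.1 ft/s; q = V₁·y₁ = 90.2 ft²/s. Q = q·b = 90.2 × 4.70 = 424 cfs. P = γ·Q·ΔE/550 = 62.4 × 424 × 8.14 / 550 = 392 hp.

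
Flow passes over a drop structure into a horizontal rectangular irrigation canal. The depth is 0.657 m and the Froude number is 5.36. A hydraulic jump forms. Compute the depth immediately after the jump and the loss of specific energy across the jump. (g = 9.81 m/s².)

y₂ = 4.66 m; ΔE = 5.24 m

Fr₁ = 5.36 (given).
Sequent-depth ratio: y₂/y₁ = ½[√(1 + 8Fr₁²) − 1] = ½[√230.8 − 1] = 7.10.
y₂ = 7.10 × 0.657 = 4.66 m.
Head loss: ΔE = (y₂ − y₁)³/(4y₁y₂) = (4.66 − 0.657)³/(4×0.657×4.66) = 64.3/12.3 = 5.24 m.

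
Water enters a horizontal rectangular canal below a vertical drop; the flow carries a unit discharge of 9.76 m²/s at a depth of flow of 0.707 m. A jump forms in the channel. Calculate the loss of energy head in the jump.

ΔE = 5.32 m

V₁ = q/y₁ = 9.76/0.707 = 13.8 m/s. Fr₁ = V₁/√(g·y₁) = 13.8/√(9.81×0.707) = 5.24.
From the momentum equation for a rectangular channel, y₂/y₁ = ½[√(1 + 8Fr₁²) − 1] = ½[√220.8 − 1] = 6.93.
y₂ = 6.93 × 0.707 = 4.90 m.
V₂ = q/y₂ = 9.76/4.90 = 1.99 m/s. E₁ = y₁ + V₁²/2g = 10.4 m; E₂ = y₂ + V₂²/2g = 5.10 m. ΔE = E₁ − E₂ = 5.32 m.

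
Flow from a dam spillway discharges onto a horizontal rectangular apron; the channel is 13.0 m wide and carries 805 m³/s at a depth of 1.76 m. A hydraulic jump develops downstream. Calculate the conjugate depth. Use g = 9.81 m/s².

y₂ = 20.2 m

q = Q/b = 805/13.0 = 61.9 m²/s; V₁ = q/y₁ = 35.2 m/s. Fr₁ = V₁/√(g·y₁) = 8.47.
From the momentum equation for a rectangular channel, y₂/y₁ = ½[√(1 + 8Fr₁²) − 1] = ½[√574.6 − 1] = 11.5.
y₂ = 11.5 × 1.76 = 20.2 m.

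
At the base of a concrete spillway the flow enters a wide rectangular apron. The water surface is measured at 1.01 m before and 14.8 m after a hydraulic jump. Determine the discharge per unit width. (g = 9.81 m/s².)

q = 34.0 m²/s

For a rectangular channel the momentum equation gives q² = ½·g·y₁·y₂·(y₁ + y₂) = ½×9.81×1.01×14.8×15.8 = 1159.
q = √1159 = 34.0 m²/s.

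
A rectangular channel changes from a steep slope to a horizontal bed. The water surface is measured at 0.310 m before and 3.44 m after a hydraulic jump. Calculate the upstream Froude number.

Fr₁ = 8.19

For a rectangular channel the momentum equation gives q² = ½·g·y₁·y₂·(y₁ + y₂) = ½×9.81×0.310×3.44×3.75 = 19.6.
q = √19.6 = 4.43 m²/s.
V₁ = q/y₁ = 14.3 m/s; Fr₁ = V₁/√(g·y₁) = 8.19.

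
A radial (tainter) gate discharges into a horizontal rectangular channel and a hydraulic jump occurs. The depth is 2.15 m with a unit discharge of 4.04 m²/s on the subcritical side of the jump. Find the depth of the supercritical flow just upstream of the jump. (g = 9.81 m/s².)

V₂ = q/y₂ = 4.04/2.15 = 1.88 m/s; Fr₂ = V₂/√(g·y₂) = 0.409.
Since the conjugate-depth ratio holds either way, y₁/y₂ = ½[√(1 + 8Fr₂²) − 1] = ½[√2.339 − 1] = 0.265.
y₁ = 0.265 × 2.15 = 0.569 m.

y₁ = 0.569 m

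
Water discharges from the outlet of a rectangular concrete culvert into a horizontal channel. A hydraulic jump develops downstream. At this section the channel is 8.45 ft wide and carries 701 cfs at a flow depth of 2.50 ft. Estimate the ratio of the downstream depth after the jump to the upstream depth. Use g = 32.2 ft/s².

q = Q/b = 701/8.45 = 83.0 ft²/s; V₁ = q/y₁ = 33.2 ft/s. Fr₁ = V₁/√(g·y₁) = 3.70.
Bélanger equation: y₂/y₁ = ½[√(1 + 8Fr₁²) − 1] = ½[√110.4 − 1] = 4.75.

y₂/y₁ = 4.75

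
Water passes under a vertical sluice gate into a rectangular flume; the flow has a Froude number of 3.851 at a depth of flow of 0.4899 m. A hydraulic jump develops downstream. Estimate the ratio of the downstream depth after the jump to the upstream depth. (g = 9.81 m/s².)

Fr₁ = 3.851 (given).
Sequent-depth ratio: y₂/y₁ = ½[√(1 + 8Fr₁²) − 1] = ½[√119.64 − 1] = 4.969.

y₂/y₁ = 4.969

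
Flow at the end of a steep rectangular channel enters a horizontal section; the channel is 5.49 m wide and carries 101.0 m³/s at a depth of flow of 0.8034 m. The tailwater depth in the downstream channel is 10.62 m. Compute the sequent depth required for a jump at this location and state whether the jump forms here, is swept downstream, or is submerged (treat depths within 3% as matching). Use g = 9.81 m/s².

y₂ = 8.875 m; the jump is submerged

q = Q/b = 101.0/5.49 = 18.40 m²/s; V₁ = q/y₁ = 22.90 m/s. Fr₁ = V₁/√(g·y₁) = 8.157.
By Bélanger, y₂/y₁ = ½[√(1 + 8Fr₁²) − 1] = ½[√533.26 − 1] = 11.05.
y₂ = 11.05 × 0.8034 = 8.875 m.
Tailwater y_tw = 10.62 m: y_tw > y₂, so the jump is submerged.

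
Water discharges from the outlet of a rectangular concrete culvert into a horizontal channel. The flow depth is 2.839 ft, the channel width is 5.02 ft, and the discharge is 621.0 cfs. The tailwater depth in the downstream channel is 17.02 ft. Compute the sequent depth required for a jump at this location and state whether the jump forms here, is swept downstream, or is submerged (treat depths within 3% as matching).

y₂ = 16.93 ft; the jump forms here

q = Q/b = 621.0/5.02 = 123.7 ft²/s; V₁ = q/y₁ = 43.57 ft/s. Fr₁ = V₁/√(g·y₁) = 4.557.
Sequent-depth ratio: y₂/y₁ = ½[√(1 + 8Fr₁²) − 1] = ½[√167.16 − 1] = 5.964.
y₂ = 5.964 × 2.839 = 16.93 ft.
Tailwater y_tw = 17.02 ft: y_tw ≈ y₂, so the jump forms here.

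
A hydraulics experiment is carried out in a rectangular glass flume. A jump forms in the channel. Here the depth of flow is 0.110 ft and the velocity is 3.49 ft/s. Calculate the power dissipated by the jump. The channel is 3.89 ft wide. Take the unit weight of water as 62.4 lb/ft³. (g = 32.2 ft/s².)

Fr₁ = V₁/√(g·y₁) = 3.49/√(32.2×0.110) = 1.85.
Sequent-depth ratio: y₂/y₁ = ½[√(1 + 8Fr₁²) − 1] = ½[√28.51 − 1] = 2.17.
y₂ = 2.17 × 0.110 = 0.239 ft.
q = V₁·y₁ = 3.49 × 0.110 = 0.384 ft²/s. V₂ = q/y₂ = 0.384/0.239 = 1.61 ft/s. E₁ = y₁ + V₁²/2g = 0.299 ft; E₂ = y₂ + V₂²/2g = 0.279 ft. ΔE = E₁ − E₂ = 0.0203 ft.
Q = q·b = 0.384 × 3.89 = 1.49 cfs. P = γ·Q·ΔE/550 = 62.4 × 1.49 × 0.0203 / 550 = 0.00344 hp.

P = 0.00344 hp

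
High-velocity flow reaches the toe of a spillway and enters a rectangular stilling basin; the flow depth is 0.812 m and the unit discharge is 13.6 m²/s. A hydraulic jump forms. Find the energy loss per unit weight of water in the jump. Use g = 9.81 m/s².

V₁ = q/y₁ = 13.6/0.812 = 16.7 m/s. Fr₁ = V₁/√(g·y₁) = 16.7/√(9.81×0.812) = 5.93.
By Bélanger, y₂/y₁ = ½[√(1 + 8Fr₁²) − 1] = ½[√282.7 − 1] = 7.91.
y₂ = 7.91 × 0.812 = 6.42 m.
Head loss: ΔE = (y₂ − y₁)³/(4y₁y₂) = (6.42 − 0.812)³/(4×0.812×6.42) = 176/20.9 = 8.46 m.

ΔE = 8.46 m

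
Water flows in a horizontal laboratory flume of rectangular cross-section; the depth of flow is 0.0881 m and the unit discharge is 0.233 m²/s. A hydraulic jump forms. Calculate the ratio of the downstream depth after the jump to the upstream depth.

V₁ = q/y₁ = 0.233/0.0881 = 2.64 m/s. Fr₁ = V₁/√(g·y₁) = 2.64/√(9.81×0.0881) = 2.84.
Bélanger equation: y₂/y₁ = ½[√(1 + 8Fr₁²) − 1] = ½[√65.74 − 1] = 3.55.

y₂/y₁ = 3.55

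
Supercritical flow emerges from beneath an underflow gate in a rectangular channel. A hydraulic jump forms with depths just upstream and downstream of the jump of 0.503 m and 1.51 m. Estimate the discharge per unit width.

For a rectangular channel the momentum equation gives q² = ½·g·y₁·y₂·(y₁ + y₂) = ½×9.81×0.503×1.51×2.01 = 7.50.
q = √7.50 = 2.74 m²/s.

q = 2.74 m²/s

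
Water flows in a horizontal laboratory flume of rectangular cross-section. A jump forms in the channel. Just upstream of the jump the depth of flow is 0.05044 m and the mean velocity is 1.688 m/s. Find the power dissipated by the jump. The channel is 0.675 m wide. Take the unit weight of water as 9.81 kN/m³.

P = 0.01745 kW

Fr₁ = V₁/√(g·y₁) = 1.688/√(9.81×0.05044) = 2.400.
Sequent-depth ratio: y₂/y₁ = ½[√(1 + 8Fr₁²) − 1] = ½[√47.067 − 1] = 2.930.
y₂ = 2.930 × 0.05044 = 0.1478 m.
Head loss: ΔE = (y₂ − y₁)³/(4y₁y₂) = (0.1478 − 0.05044)³/(4×0.05044×0.1478) = 0.0009230/0.02982 = 0.03095 m.
q = V₁·y₁ = 1.688 × 0.05044 = 0.08514 m²/s. Q = q·b = 0.08514 × 0.675 = 0.05747 m³/s. P = γ·Q·ΔE = 9.81 × 0.05747 × 0.03095 = 0.01745 kW.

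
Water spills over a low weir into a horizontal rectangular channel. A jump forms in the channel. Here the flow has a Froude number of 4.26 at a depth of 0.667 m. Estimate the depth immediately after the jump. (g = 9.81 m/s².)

Fr₁ = 4.26 (given).
Bélanger equation: y₂/y₁ = ½[√(1 + 8Fr₁²) − 1] = ½[√146.2 − 1] = 5.55.
y₂ = 5.55 × 0.667 = 3.70 m.

y₂ = 3.70 m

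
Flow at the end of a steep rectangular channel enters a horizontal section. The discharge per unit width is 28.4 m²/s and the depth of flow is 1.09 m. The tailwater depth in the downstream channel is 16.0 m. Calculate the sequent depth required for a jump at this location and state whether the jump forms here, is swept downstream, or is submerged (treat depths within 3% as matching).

V₁ = q/y₁ = 28.4/1.09 = 26.1 m/s. Fr₁ = V₁/√(g·y₁) = 26.1/√(9.81×1.09) = 7.97.
Bélanger equation: y₂/y₁ = ½[√(1 + 8Fr₁²) − 1] = ½[√508.9 − 1] = 10.8.
y₂ = 10.8 × 1.09 = 11.7 m.
Tailwater y_tw = 16.0 m: y_tw > y₂, so the jump is submerged.

y₂ = 11.7 m; the jump is submerged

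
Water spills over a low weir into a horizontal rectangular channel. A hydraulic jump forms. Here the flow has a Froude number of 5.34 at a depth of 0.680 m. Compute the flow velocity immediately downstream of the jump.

V₂ = 1.95 m/s

Fr₁ = 5.34 (given).
Bélanger equation: y₂/y₁ = ½[√(1 + 8Fr₁²) − 1] = ½[√229.1 − 1] = 7.07.
y₂ = 7.07 × 0.680 = 4.81 m.
V₁ = Fr₁·√(g·y₁) = 5.34×√(9.81×0.680) = 13.8 m/s; q = V₁·y₁ = 9.38 m²/s.
V₂ = q/y₂ = 9.38/4.81 = 1.95 m/s.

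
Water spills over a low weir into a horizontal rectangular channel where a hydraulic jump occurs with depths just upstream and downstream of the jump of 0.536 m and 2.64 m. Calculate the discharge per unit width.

For a rectangular channel the momentum equation gives q² = ½·g·y₁·y₂·(y₁ + y₂) = ½×9.81×0.536×2.64×3.18 = 22.0.
q = √22.0 = 4.70 m²/s.

q = 4.70 m²/s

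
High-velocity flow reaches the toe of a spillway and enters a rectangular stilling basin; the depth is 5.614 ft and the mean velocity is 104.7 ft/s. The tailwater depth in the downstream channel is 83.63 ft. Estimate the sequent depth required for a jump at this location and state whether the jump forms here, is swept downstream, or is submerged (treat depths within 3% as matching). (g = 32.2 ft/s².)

y₂ = 59.08 ft; the jump is submerged

Fr₁ = V₁/√(g·y₁) = 104.7/√(32.2×5.614) = 7.787.
By Bélanger, y₂/y₁ = ½[√(1 + 8Fr₁²) − 1] = ½[√486.13 − 1] = 10.52.
y₂ = 10.52 × 5.614 = 59.08 ft.
Tailwater y_tw = 83.63 ft: y_tw > y₂, so the jump is submerged.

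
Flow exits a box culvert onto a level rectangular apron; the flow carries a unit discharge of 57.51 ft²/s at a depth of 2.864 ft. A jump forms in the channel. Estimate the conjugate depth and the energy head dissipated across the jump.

V₁ = q/y₁ = 57.51/2.864 = 20.08 ft/s. Fr₁ = V₁/√(g·y₁) = 20.08/√(32.2×2.864) = 2.091.
Conjugate-depth relation: y₂/y₁ = ½[√(1 + 8Fr₁²) − 1] = ½[√35.979 − 1] = 2.499.
y₂ = 2.499 × 2.864 = 7.157 ft.
V₂ = q/y₂ = 57.51/7.157 = 8.035 ft/s. E₁ = y₁ + V₁²/2g = 9.125 ft; E₂ = y₂ + V₂²/2g = 8.160 ft. ΔE = E₁ − E₂ = 0.9652 ft.

y₂ = 7.157 ft; ΔE = 0.9652 ft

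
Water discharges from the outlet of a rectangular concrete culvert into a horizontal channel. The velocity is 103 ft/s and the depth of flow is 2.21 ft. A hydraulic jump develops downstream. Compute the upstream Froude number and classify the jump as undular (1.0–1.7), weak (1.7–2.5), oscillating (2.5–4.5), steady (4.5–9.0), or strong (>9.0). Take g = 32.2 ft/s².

Fr₁ = V₁/√(g·y₁) = 103/√(32.2×2.21) = 12.2.
Fr₁ = 12.2 lies in the strong range.

Fr₁ = 12.2; strong jump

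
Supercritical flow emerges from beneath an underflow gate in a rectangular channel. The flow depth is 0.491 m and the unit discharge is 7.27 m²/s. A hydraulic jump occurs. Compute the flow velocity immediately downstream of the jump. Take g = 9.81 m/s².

V₂ = 1.64 m/s

V₁ = q/y₁ = 7.27/0.491 = 14.8 m/s. Fr₁ = V₁/√(g·y₁) = 14.8/√(9.81×0.491) = 6.75.
Bélanger equation: y₂/y₁ = ½[√(1 + 8Fr₁²) − 1] = ½[√365.1 − 1] = 9.05.
y₂ = 9.05 × 0.491 = 4.45 m.
V₂ = q/y₂ = 7.27/4.45 = 1.64 m/s.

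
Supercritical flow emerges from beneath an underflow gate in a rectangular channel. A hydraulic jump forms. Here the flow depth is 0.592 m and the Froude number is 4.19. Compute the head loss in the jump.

Fr₁ = 4.19 (given).
Conjugate-depth relation: y₂/y₁ = ½[√(1 + 8Fr₁²) − 1] = ½[√141.4 − 1] = 5.45.
y₂ = 5.45 × 0.592 = 3.22 m.
V₁ = Fr₁·√(g·y₁) = 4.19×√(9.81×0.592) = 10.1 m/s; q = V₁·y₁ = 5.98 m²/s. V₂ = q/y₂ = 5.98/3.22 = 1.85 m/s. E₁ = y₁ + V₁²/2g = 5.79 m; E₂ = y₂ + V₂²/2g = 3.40 m. ΔE = E₁ − E₂ = 2.39 m.

ΔE = 2.39 m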